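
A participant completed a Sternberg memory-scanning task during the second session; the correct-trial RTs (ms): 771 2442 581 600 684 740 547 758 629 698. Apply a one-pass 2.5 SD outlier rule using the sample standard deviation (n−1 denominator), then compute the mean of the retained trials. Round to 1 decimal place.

n = 10, ΣRT = 8450, M = 845.000
Σ(x−M)² = 2887190.00; s = √(2887190.00/9) = 566.391
Cutoffs: 845.000 ± 2.5·566.391 → [-571.0, 2261.0]
Outside: 2442 → excluded.
Retained (n=9): Σ = 6008, mean = 6008/9 = 667.556

667.6 ms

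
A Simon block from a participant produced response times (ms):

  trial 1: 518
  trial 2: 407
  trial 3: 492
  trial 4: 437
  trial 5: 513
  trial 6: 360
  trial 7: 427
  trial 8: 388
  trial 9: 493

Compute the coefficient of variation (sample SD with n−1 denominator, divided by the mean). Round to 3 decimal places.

n = 9, Σ = 4035, M = 448.3333
Σ(x−M)² = 26672.000; s = √(26672.000/8) = 57.7408
CV = 57.7408 / 448.3333 = 0.12879

0.129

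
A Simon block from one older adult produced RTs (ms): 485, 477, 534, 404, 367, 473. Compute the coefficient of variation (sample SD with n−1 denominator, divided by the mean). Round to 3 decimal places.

0.132

n = 6, Σ = 2740, M = 456.6667
Σ(x−M)² = 18277.333; s = √(18277.333/5) = 60.4605
CV = 60.4605 / 456.6667 = 0.13240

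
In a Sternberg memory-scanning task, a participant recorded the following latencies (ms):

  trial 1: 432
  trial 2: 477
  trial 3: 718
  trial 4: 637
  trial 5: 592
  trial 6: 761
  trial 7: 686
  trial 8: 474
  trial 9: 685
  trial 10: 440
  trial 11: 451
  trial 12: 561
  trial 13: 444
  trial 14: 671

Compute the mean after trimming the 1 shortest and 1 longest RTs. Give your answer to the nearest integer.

570 ms

Sorted: 432, 440, 444, 451, 474, 477, 561, 592, 637, 671, 685, 686, 718, 761
Drop lowest 1 (432) and highest 1 (761)
Remaining (n=12): Σ = 6836, mean = 6836/12 = 569.667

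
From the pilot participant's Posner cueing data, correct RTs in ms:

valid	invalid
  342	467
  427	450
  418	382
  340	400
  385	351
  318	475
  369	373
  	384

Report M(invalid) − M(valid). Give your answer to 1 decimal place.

39.0 ms

M(valid) = 2599/7 = 371.286
M(invalid) = 3282/8 = 410.250
Difference = 410.250 − 371.286 = 38.964 ms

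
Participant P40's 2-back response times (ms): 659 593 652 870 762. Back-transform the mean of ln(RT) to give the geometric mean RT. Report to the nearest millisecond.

701 ms

ln(RT): 6.4907, 6.3852, 6.4800, 6.7685, 6.6359
Mean ln(RT) = 32.7604/5 = 6.55208
Geometric mean = exp(6.55208) = 700.70 ms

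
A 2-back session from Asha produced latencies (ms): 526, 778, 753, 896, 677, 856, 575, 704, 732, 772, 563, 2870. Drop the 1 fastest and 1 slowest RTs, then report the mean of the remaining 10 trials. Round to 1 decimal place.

730.6 ms

Sorted: 526, 563, 575, 677, 704, 732, 753, 772, 778, 856, 896, 2870
Drop lowest 1 (526) and highest 1 (2870)
Remaining (n=10): Σ = 7306, mean = 7306/10 = 730.600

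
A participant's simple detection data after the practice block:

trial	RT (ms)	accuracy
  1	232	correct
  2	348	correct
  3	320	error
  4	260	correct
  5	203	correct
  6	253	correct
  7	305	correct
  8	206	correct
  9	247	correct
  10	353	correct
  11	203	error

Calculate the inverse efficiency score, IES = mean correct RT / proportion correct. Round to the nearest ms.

327 ms

Correct trials (n=9): 232, 348, 260, 203, 253, 305, 206, 247, 353
Mean correct RT = 2407/9 = 267.4444 ms
Proportion correct = 9/11
IES = 267.4444 / (9/11) = 326.877 ms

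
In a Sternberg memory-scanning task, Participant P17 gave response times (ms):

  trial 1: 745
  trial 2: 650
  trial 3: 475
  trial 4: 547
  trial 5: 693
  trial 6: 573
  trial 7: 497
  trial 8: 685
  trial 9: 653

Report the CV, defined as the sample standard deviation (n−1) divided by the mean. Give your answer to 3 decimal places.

0.153

n = 9, Σ = 5518, M = 613.1111
Σ(x−M)² = 70432.889; s = √(70432.889/8) = 93.8302
CV = 93.8302 / 613.1111 = 0.15304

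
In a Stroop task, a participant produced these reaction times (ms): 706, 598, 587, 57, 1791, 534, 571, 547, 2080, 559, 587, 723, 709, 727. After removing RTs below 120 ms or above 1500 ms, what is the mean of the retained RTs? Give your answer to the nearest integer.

Excluded: 57, 1791, 2080
Retained (n=11): Σ = 6848
Mean = 6848/11 = 622.5455

623 ms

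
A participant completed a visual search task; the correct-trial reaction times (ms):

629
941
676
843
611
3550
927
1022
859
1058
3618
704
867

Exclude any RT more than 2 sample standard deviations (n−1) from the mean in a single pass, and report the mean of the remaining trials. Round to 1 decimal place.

n = 13, ΣRT = 16305, M = 1254.231
Σ(x−M)² = 13072622.31; s = √(13072622.31/12) = 1043.736
Cutoffs: 1254.231 ± 2·1043.736 → [-833.2, 3341.7]
Outside: 3550, 3618 → excluded.
Retained (n=11): Σ = 9137, mean = 9137/11 = 830.636

830.6 ms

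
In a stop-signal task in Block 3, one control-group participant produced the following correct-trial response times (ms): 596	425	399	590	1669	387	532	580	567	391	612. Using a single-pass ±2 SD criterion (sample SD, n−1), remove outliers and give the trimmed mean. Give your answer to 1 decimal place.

507.9 ms

n = 11, ΣRT = 6748, M = 613.455
Σ(x−M)² = 1307218.73; s = √(1307218.73/10) = 361.555
Cutoffs: 613.455 ± 2·361.555 → [-109.7, 1336.6]
Outside: 1669 → excluded.
Retained (n=10): Σ = 5079, mean = 5079/10 = 507.900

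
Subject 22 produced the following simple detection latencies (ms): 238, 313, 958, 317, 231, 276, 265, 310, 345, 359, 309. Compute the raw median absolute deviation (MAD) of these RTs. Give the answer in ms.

Sorted: 231, 238, 265, 276, 309, 310, 313, 317, 345, 359, 958 → median = 310
|x − 310|: 72, 3, 648, 7, 79, 34, 45, 0, 35, 49, 1
Sorted deviations: 0, 1, 3, 7, 34, 35, 45, 49, 72, 79, 648 → MAD = 35

35 ms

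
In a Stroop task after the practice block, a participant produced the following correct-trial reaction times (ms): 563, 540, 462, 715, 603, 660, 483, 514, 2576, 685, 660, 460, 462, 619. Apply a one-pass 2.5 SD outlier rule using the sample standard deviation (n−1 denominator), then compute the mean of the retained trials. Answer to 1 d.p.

n = 14, ΣRT = 10002, M = 714.429
Σ(x−M)² = 3833023.43; s = √(3833023.43/13) = 542.999
Cutoffs: 714.429 ± 2.5·542.999 → [-643.1, 2071.9]
Outside: 2576 → excluded.
Retained (n=13): Σ = 7426, mean = 7426/13 = 571.231

571.2 ms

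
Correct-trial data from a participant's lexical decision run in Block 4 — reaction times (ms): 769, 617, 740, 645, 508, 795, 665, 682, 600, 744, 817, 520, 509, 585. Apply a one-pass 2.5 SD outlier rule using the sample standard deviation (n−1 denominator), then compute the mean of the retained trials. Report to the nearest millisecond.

n = 14, ΣRT = 9196, M = 656.857
Σ(x−M)² = 145385.71; s = √(145385.71/13) = 105.752
Cutoffs: 656.857 ± 2.5·105.752 → [392.5, 921.2]
No RTs fall outside the cutoffs; all 14 retained. Mean = 9196/14 = 656.857

657 ms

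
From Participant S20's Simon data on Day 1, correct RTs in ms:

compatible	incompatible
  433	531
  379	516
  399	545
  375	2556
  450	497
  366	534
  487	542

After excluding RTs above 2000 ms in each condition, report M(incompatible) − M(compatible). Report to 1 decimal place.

114.8 ms

incompatible: exclude 2556
M(compatible) = 2889/7 = 412.714
M(incompatible) = 3165/6 = 527.500
Difference = 527.500 − 412.714 = 114.786 ms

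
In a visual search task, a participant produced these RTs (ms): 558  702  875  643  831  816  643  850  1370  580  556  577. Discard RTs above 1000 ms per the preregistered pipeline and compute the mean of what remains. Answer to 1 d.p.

693.7 ms

Excluded: 1370
Retained (n=11): Σ = 7631
Mean = 7631/11 = 693.7273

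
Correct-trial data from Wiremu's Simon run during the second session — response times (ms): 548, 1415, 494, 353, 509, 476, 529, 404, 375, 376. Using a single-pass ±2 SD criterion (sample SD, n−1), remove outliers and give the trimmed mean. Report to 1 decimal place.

451.6 ms

n = 10, ΣRT = 5479, M = 547.900
Σ(x−M)² = 879944.90; s = √(879944.90/9) = 312.685
Cutoffs: 547.900 ± 2·312.685 → [-77.5, 1173.3]
Outside: 1415 → excluded.
Retained (n=9): Σ = 4064, mean = 4064/9 = 451.556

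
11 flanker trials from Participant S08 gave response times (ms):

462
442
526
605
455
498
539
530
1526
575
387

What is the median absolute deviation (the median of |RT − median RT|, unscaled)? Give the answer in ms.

64 ms

Sorted: 387, 442, 455, 462, 498, 526, 530, 539, 575, 605, 1526 → median = 526
|x − 526|: 64, 84, 0, 79, 71, 28, 13, 4, 1000, 49, 139
Sorted deviations: 0, 4, 13, 28, 49, 64, 71, 79, 84, 139, 1000 → MAD = 64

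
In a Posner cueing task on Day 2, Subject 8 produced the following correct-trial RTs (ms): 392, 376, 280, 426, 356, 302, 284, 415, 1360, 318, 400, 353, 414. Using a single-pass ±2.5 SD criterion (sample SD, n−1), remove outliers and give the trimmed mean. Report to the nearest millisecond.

n = 13, ΣRT = 5676, M = 436.615
Σ(x−M)² = 954237.08; s = √(954237.08/12) = 281.992
Cutoffs: 436.615 ± 2.5·281.992 → [-268.4, 1141.6]
Outside: 1360 → excluded.
Retained (n=12): Σ = 4316, mean = 4316/12 = 359.667

360 ms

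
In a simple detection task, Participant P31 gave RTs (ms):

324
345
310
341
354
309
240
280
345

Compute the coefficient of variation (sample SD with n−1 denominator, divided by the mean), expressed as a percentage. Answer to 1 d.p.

n = 9, Σ = 2848, M = 316.4444
Σ(x−M)² = 10970.222; s = √(10970.222/8) = 37.0308
CV = 37.0308 / 316.4444 = 0.11702 = 11.702%

11.7%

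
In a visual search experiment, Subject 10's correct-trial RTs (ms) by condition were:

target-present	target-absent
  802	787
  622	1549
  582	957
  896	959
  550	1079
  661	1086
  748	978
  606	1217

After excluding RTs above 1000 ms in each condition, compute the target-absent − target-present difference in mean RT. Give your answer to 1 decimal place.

236.9 ms

target-absent: exclude 1549, 1079, 1086, 1217
M(target-present) = 5467/8 = 683.375
M(target-absent) = 3681/4 = 920.250
Difference = 920.250 − 683.375 = 236.875 ms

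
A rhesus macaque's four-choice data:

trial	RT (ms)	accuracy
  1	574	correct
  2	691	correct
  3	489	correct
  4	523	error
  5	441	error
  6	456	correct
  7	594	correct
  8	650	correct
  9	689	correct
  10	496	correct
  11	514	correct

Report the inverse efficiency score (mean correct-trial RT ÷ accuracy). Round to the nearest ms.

Correct trials (n=9): 574, 691, 489, 456, 594, 650, 689, 496, 514
Mean correct RT = 5153/9 = 572.5556 ms
Proportion correct = 9/11
IES = 572.5556 / (9/11) = 699.790 ms

700 ms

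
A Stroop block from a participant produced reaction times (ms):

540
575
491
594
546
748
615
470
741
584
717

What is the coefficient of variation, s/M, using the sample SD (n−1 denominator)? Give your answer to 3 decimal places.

0.159

n = 11, Σ = 6621, M = 601.9091
Σ(x−M)² = 91872.909; s = √(91872.909/10) = 95.8504
CV = 95.8504 / 601.9091 = 0.15924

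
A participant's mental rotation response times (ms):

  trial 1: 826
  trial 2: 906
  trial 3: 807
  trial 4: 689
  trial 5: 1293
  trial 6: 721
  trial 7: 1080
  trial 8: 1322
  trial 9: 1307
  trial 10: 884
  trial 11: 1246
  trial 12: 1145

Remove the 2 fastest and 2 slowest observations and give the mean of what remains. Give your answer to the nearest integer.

Sorted: 689, 721, 807, 826, 884, 906, 1080, 1145, 1246, 1293, 1307, 1322
Drop lowest 2 (689, 721) and highest 2 (1307, 1322)
Remaining (n=8): Σ = 8187, mean = 8187/8 = 1023.375

1023 ms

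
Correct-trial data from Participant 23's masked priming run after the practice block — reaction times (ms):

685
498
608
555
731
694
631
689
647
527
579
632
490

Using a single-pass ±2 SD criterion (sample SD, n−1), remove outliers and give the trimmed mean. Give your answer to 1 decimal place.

n = 13, ΣRT = 7966, M = 612.769
Σ(x−M)² = 73580.31; s = √(73580.31/12) = 78.305
Cutoffs: 612.769 ± 2·78.305 → [456.2, 769.4]
No RTs fall outside the cutoffs; all 13 retained. Mean = 7966/13 = 612.769

612.8 ms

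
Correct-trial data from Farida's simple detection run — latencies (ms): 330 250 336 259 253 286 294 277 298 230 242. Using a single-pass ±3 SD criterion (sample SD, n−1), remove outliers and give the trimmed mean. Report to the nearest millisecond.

n = 11, ΣRT = 3055, M = 277.727
Σ(x−M)² = 12158.18; s = √(12158.18/10) = 34.869
Cutoffs: 277.727 ± 3·34.869 → [173.1, 382.3]
No RTs fall outside the cutoffs; all 11 retained. Mean = 3055/11 = 277.727

278 ms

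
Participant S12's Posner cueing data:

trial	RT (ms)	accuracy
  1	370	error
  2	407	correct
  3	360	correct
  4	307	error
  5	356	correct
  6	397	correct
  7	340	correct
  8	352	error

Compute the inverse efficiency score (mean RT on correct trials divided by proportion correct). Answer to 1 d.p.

Correct trials (n=5): 407, 360, 356, 397, 340
Mean correct RT = 1860/5 = 372.0000 ms
Proportion correct = 5/8
IES = 372.0000 / (5/8) = 595.200 ms

595.2 ms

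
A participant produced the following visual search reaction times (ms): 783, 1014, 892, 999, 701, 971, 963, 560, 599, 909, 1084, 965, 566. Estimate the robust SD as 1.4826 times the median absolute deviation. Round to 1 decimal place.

Sorted: 560, 566, 599, 701, 783, 892, 909, 963, 965, 971, 999, 1014, 1084 → median = 909
|x − 909| sorted: 0, 17, 54, 56, 62, 90, 105, 126, 175, 208, 310, 343, 349 → MAD = 105
Robust SD ≈ 1.4826 × 105 = 155.673

155.7 ms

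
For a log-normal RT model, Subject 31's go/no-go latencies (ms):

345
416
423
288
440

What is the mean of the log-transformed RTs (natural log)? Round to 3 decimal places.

5.934

ln(RT): 5.8435, 6.0307, 6.0474, 5.6630, 6.0868
Σ ln(RT) = 29.6713
Mean = 29.6713/5 = 5.93427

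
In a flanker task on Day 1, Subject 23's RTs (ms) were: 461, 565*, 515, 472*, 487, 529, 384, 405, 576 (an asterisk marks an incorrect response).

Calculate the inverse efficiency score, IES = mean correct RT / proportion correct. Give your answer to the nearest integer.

617 ms

Correct trials (n=7): 461, 515, 487, 529, 384, 405, 576
Mean correct RT = 3357/7 = 479.5714 ms
Proportion correct = 7/9
IES = 479.5714 / (7/9) = 616.592 ms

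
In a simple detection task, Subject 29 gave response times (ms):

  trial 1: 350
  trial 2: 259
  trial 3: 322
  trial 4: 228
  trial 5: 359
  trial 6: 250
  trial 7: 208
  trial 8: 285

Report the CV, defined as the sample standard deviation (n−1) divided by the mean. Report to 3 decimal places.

n = 8, Σ = 2261, M = 282.6250
Σ(x−M)² = 22103.875; s = √(22103.875/7) = 56.1934
CV = 56.1934 / 282.6250 = 0.19883

0.199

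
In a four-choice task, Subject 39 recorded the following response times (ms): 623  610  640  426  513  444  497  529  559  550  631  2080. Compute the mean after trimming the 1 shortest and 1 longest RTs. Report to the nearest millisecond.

560 ms

Sorted: 426, 444, 497, 513, 529, 550, 559, 610, 623, 631, 640, 2080
Drop lowest 1 (426) and highest 1 (2080)
Remaining (n=10): Σ = 5596, mean = 5596/10 = 559.600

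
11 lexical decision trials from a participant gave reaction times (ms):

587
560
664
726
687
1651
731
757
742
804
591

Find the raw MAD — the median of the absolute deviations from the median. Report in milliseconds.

62 ms

Sorted: 560, 587, 591, 664, 687, 726, 731, 742, 757, 804, 1651 → median = 726
|x − 726|: 139, 166, 62, 0, 39, 925, 5, 31, 16, 78, 135
Sorted deviations: 0, 5, 16, 31, 39, 62, 78, 135, 139, 166, 925 → MAD = 62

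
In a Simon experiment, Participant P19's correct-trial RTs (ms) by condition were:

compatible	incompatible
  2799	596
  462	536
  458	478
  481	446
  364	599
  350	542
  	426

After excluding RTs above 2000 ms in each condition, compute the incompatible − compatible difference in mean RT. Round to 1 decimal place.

94.6 ms

compatible: exclude 2799
M(compatible) = 2115/5 = 423.000
M(incompatible) = 3623/7 = 517.571
Difference = 517.571 − 423.000 = 94.571 ms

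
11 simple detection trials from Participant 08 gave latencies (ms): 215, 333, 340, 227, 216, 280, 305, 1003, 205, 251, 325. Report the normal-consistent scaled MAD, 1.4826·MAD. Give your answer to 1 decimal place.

Sorted: 205, 215, 216, 227, 251, 280, 305, 325, 333, 340, 1003 → median = 280
|x − 280| sorted: 0, 25, 29, 45, 53, 53, 60, 64, 65, 75, 723 → MAD = 53
Robust SD ≈ 1.4826 × 53 = 78.578

78.6 ms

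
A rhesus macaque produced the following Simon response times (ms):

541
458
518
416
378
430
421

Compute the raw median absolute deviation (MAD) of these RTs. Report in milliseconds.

28 ms

Sorted: 378, 416, 421, 430, 458, 518, 541 → median = 430
|x − 430|: 111, 28, 88, 14, 52, 0, 9
Sorted deviations: 0, 9, 14, 28, 52, 88, 111 → MAD = 28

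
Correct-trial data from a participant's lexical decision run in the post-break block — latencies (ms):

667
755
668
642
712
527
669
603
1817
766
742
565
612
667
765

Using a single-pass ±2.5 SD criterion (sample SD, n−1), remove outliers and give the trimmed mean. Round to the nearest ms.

n = 15, ΣRT = 11177, M = 745.133
Σ(x−M)² = 1303481.73; s = √(1303481.73/14) = 305.132
Cutoffs: 745.133 ± 2.5·305.132 → [-17.7, 1508.0]
Outside: 1817 → excluded.
Retained (n=14): Σ = 9360, mean = 9360/14 = 668.571

669 ms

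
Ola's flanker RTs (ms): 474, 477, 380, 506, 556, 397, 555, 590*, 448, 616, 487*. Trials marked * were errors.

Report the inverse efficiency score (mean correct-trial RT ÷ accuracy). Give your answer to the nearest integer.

Correct trials (n=9): 474, 477, 380, 506, 556, 397, 555, 448, 616
Mean correct RT = 4409/9 = 489.8889 ms
Proportion correct = 9/11
IES = 489.8889 / (9/11) = 598.753 ms

599 ms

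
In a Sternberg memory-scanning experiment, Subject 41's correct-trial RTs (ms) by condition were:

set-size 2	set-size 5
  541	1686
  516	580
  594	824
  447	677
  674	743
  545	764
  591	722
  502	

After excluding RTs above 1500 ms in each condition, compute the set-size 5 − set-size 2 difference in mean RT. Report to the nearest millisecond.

set-size 5: exclude 1686
M(set-size 2) = 4410/8 = 551.250
M(set-size 5) = 4310/6 = 718.333
Difference = 718.333 − 551.250 = 167.083 ms

167 ms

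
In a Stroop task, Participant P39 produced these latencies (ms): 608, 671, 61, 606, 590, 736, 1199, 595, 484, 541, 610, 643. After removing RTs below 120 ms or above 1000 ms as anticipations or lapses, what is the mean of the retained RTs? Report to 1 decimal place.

Excluded: 61, 1199
Retained (n=10): Σ = 6084
Mean = 6084/10 = 608.4000

608.4 ms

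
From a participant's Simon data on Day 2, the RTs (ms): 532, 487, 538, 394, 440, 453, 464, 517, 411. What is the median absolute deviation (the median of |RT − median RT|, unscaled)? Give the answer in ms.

Sorted: 394, 411, 440, 453, 464, 487, 517, 532, 538 → median = 464
|x − 464|: 68, 23, 74, 70, 24, 11, 0, 53, 53
Sorted deviations: 0, 11, 23, 24, 53, 53, 68, 70, 74 → MAD = 53

53 ms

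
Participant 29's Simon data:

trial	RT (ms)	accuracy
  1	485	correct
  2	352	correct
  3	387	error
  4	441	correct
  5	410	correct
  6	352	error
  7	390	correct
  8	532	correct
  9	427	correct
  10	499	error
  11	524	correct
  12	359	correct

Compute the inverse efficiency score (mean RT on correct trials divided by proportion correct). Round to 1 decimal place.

Correct trials (n=9): 485, 352, 441, 410, 390, 532, 427, 524, 359
Mean correct RT = 3920/9 = 435.5556 ms
Proportion correct = 9/12
IES = 435.5556 / (9/12) = 580.741 ms

580.7 ms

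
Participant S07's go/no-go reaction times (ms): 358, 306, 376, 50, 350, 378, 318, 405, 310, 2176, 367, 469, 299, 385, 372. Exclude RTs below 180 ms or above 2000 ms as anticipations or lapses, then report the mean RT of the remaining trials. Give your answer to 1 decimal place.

Excluded: 50, 2176
Retained (n=13): Σ = 4693
Mean = 4693/13 = 361.0000

361.0 ms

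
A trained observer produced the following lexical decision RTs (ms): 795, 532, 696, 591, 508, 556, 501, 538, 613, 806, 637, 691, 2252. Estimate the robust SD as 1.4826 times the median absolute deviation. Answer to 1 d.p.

Sorted: 501, 508, 532, 538, 556, 591, 613, 637, 691, 696, 795, 806, 2252 → median = 613
|x − 613| sorted: 0, 22, 24, 57, 75, 78, 81, 83, 105, 112, 182, 193, 1639 → MAD = 81
Robust SD ≈ 1.4826 × 81 = 120.091

120.1 ms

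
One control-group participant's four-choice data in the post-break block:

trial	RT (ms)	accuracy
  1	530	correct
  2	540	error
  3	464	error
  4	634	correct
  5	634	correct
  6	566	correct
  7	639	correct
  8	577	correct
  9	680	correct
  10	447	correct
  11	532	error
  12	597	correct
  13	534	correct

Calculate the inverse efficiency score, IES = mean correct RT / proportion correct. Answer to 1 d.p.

758.9 ms

Correct trials (n=10): 530, 634, 634, 566, 639, 577, 680, 447, 597, 534
Mean correct RT = 5838/10 = 583.8000 ms
Proportion correct = 10/13
IES = 583.8000 / (10/13) = 758.940 ms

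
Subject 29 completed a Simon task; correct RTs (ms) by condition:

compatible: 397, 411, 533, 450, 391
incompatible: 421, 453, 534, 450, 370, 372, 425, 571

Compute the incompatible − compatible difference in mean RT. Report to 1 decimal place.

M(compatible) = 2182/5 = 436.400
M(incompatible) = 3596/8 = 449.500
Difference = 449.500 − 436.400 = 13.100 ms

13.1 ms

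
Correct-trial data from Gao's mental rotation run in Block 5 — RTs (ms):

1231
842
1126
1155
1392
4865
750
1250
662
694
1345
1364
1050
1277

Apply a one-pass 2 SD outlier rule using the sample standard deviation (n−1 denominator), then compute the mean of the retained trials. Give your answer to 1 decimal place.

n = 14, ΣRT = 19003, M = 1357.357
Σ(x−M)² = 14085887.21; s = √(14085887.21/13) = 1040.927
Cutoffs: 1357.357 ± 2·1040.927 → [-724.5, 3439.2]
Outside: 4865 → excluded.
Retained (n=13): Σ = 14138, mean = 14138/13 = 1087.538

1087.5 ms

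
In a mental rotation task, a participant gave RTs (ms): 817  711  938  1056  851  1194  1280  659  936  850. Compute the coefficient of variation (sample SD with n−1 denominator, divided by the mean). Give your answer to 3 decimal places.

0.214

n = 10, Σ = 9292, M = 929.2000
Σ(x−M)² = 354977.600; s = √(354977.600/9) = 198.6000
CV = 198.6000 / 929.2000 = 0.21373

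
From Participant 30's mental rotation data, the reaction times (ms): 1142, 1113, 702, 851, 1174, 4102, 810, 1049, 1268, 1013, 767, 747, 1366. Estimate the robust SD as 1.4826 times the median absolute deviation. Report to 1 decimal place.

324.7 ms

Sorted: 702, 747, 767, 810, 851, 1013, 1049, 1113, 1142, 1174, 1268, 1366, 4102 → median = 1049
|x − 1049| sorted: 0, 36, 64, 93, 125, 198, 219, 239, 282, 302, 317, 347, 3053 → MAD = 219
Robust SD ≈ 1.4826 × 219 = 324.689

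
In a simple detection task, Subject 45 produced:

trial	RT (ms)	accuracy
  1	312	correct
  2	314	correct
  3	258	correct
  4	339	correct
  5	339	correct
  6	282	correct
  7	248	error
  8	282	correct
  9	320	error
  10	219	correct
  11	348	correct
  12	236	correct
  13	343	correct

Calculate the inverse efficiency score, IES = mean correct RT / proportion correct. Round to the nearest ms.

Correct trials (n=11): 312, 314, 258, 339, 339, 282, 282, 219, 348, 236, 343
Mean correct RT = 3272/11 = 297.4545 ms
Proportion correct = 11/13
IES = 297.4545 / (11/13) = 351.537 ms

352 ms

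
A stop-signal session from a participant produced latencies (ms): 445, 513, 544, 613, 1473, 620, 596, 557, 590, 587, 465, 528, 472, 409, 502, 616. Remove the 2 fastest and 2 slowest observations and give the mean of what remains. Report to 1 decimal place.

548.6 ms

Sorted: 409, 445, 465, 472, 502, 513, 528, 544, 557, 587, 590, 596, 613, 616, 620, 1473
Drop lowest 2 (409, 445) and highest 2 (620, 1473)
Remaining (n=12): Σ = 6583, mean = 6583/12 = 548.583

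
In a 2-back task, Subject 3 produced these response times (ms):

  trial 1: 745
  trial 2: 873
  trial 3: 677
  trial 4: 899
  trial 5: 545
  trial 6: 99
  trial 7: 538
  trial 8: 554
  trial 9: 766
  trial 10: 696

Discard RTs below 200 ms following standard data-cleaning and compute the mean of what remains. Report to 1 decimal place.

699.2 ms

Excluded: 99
Retained (n=9): Σ = 6293
Mean = 6293/9 = 699.2222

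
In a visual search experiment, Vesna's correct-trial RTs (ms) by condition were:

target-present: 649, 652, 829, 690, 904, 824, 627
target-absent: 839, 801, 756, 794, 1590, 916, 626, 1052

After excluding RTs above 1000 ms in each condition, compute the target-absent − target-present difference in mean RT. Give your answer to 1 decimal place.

49.4 ms

target-absent: exclude 1590, 1052
M(target-present) = 5175/7 = 739.286
M(target-absent) = 4732/6 = 788.667
Difference = 788.667 − 739.286 = 49.381 ms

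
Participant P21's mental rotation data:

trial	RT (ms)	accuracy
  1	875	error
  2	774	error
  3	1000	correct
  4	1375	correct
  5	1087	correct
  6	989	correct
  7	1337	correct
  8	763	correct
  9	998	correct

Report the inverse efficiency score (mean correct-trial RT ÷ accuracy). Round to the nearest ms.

Correct trials (n=7): 1000, 1375, 1087, 989, 1337, 763, 998
Mean correct RT = 7549/7 = 1078.4286 ms
Proportion correct = 7/9
IES = 1078.4286 / (7/9) = 1386.551 ms

1387 ms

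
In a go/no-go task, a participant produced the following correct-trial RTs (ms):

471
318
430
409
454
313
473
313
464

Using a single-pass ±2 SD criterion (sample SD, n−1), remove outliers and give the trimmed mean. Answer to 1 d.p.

405.0 ms

n = 9, ΣRT = 3645, M = 405.000
Σ(x−M)² = 40000.00; s = √(40000.00/8) = 70.711
Cutoffs: 405.000 ± 2·70.711 → [263.6, 546.4]
No RTs fall outside the cutoffs; all 9 retained. Mean = 3645/9 = 405.000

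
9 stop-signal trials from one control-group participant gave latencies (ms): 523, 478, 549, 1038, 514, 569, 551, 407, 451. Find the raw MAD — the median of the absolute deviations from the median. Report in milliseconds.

Sorted: 407, 451, 478, 514, 523, 549, 551, 569, 1038 → median = 523
|x − 523|: 0, 45, 26, 515, 9, 46, 28, 116, 72
Sorted deviations: 0, 9, 26, 28, 45, 46, 72, 116, 515 → MAD = 45

45 ms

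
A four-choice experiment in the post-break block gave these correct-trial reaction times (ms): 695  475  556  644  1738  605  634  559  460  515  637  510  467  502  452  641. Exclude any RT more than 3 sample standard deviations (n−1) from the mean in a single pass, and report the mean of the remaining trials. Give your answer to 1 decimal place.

n = 16, ΣRT = 10090, M = 630.625
Σ(x−M)² = 1398593.75; s = √(1398593.75/15) = 305.352
Cutoffs: 630.625 ± 3·305.352 → [-285.4, 1546.7]
Outside: 1738 → excluded.
Retained (n=15): Σ = 8352, mean = 8352/15 = 556.800

556.8 ms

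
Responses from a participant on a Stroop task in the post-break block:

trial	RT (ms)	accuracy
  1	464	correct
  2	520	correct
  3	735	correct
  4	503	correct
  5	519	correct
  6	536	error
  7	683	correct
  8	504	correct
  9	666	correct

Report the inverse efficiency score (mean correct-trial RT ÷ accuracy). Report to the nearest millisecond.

646 ms

Correct trials (n=8): 464, 520, 735, 503, 519, 683, 504, 666
Mean correct RT = 4594/8 = 574.2500 ms
Proportion correct = 8/9
IES = 574.2500 / (8/9) = 646.031 ms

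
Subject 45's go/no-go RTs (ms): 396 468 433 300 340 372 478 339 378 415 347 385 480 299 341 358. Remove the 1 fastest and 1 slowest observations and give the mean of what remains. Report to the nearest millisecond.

382 ms

Sorted: 299, 300, 339, 340, 341, 347, 358, 372, 378, 385, 396, 415, 433, 468, 478, 480
Drop lowest 1 (299) and highest 1 (480)
Remaining (n=14): Σ = 5350, mean = 5350/14 = 382.143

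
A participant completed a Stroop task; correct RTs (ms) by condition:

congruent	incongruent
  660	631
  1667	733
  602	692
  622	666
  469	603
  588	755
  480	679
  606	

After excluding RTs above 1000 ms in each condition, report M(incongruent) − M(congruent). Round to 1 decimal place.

congruent: exclude 1667
M(congruent) = 4027/7 = 575.286
M(incongruent) = 4759/7 = 679.857
Difference = 679.857 − 575.286 = 104.571 ms

104.6 ms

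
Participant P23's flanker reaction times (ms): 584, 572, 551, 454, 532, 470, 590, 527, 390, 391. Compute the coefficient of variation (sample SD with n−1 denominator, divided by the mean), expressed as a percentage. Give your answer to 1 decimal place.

14.9%

n = 10, Σ = 5061, M = 506.1000
Σ(x−M)² = 51318.900; s = √(51318.900/9) = 75.5123
CV = 75.5123 / 506.1000 = 0.14920 = 14.920%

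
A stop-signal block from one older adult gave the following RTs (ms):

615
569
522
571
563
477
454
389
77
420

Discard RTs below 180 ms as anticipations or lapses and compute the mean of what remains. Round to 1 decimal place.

508.9 ms

Excluded: 77
Retained (n=9): Σ = 4580
Mean = 4580/9 = 508.8889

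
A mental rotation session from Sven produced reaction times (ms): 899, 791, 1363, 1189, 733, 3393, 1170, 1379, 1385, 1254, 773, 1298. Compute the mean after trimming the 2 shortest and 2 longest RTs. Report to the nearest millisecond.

Sorted: 733, 773, 791, 899, 1170, 1189, 1254, 1298, 1363, 1379, 1385, 3393
Drop lowest 2 (733, 773) and highest 2 (1385, 3393)
Remaining (n=8): Σ = 9343, mean = 9343/8 = 1167.875

1168 ms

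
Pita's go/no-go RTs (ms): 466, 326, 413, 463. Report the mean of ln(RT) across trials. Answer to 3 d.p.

6.023

ln(RT): 6.1442, 5.7869, 6.0234, 6.1377
Σ ln(RT) = 24.0923
Mean = 24.0923/4 = 6.02306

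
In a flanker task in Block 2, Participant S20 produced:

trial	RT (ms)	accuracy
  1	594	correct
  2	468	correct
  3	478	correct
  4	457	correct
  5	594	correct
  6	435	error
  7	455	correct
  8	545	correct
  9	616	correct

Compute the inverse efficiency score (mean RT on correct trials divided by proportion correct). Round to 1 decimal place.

591.6 ms

Correct trials (n=8): 594, 468, 478, 457, 594, 455, 545, 616
Mean correct RT = 4207/8 = 525.8750 ms
Proportion correct = 8/9
IES = 525.8750 / (8/9) = 591.609 ms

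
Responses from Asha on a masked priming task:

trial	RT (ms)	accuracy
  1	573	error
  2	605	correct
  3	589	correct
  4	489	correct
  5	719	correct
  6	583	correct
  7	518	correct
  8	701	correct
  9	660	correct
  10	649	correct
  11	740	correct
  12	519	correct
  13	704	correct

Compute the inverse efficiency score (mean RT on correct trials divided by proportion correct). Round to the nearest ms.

Correct trials (n=12): 605, 589, 489, 719, 583, 518, 701, 660, 649, 740, 519, 704
Mean correct RT = 7476/12 = 623.0000 ms
Proportion correct = 12/13
IES = 623.0000 / (12/13) = 674.917 ms

675 ms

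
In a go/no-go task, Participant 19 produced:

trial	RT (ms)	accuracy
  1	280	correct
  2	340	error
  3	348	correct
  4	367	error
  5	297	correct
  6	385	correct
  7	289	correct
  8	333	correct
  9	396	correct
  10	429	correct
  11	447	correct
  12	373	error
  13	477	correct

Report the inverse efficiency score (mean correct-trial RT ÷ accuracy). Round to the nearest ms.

479 ms

Correct trials (n=10): 280, 348, 297, 385, 289, 333, 396, 429, 447, 477
Mean correct RT = 3681/10 = 368.1000 ms
Proportion correct = 10/13
IES = 368.1000 / (10/13) = 478.530 ms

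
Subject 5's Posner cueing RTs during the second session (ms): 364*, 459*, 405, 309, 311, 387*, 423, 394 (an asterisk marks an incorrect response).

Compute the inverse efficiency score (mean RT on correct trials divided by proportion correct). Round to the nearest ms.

Correct trials (n=5): 405, 309, 311, 423, 394
Mean correct RT = 1842/5 = 368.4000 ms
Proportion correct = 5/8
IES = 368.4000 / (5/8) = 589.440 ms

589 ms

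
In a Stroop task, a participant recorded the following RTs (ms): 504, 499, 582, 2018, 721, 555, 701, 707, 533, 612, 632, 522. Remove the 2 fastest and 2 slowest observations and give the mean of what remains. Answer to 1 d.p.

605.5 ms

Sorted: 499, 504, 522, 533, 555, 582, 612, 632, 701, 707, 721, 2018
Drop lowest 2 (499, 504) and highest 2 (721, 2018)
Remaining (n=8): Σ = 4844, mean = 4844/8 = 605.500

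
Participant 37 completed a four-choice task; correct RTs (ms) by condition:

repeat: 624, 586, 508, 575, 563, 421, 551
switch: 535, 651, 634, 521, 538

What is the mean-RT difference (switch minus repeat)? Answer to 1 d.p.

28.9 ms

M(repeat) = 3828/7 = 546.857
M(switch) = 2879/5 = 575.800
Difference = 575.800 − 546.857 = 28.943 ms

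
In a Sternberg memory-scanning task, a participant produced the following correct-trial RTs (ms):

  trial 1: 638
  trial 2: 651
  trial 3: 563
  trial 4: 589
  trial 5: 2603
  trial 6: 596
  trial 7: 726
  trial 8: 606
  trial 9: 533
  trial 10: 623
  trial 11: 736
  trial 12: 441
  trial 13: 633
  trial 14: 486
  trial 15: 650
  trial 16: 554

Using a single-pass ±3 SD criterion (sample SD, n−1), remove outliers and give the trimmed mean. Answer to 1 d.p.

601.7 ms

n = 16, ΣRT = 11628, M = 726.750
Σ(x−M)² = 3843919.00; s = √(3843919.00/15) = 506.223
Cutoffs: 726.750 ± 3·506.223 → [-791.9, 2245.4]
Outside: 2603 → excluded.
Retained (n=15): Σ = 9025, mean = 9025/15 = 601.667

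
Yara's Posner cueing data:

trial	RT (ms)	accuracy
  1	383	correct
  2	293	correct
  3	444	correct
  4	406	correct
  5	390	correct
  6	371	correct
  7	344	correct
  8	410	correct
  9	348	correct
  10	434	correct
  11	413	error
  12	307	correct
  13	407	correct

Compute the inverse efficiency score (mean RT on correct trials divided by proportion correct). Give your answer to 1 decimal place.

Correct trials (n=12): 383, 293, 444, 406, 390, 371, 344, 410, 348, 434, 307, 407
Mean correct RT = 4537/12 = 378.0833 ms
Proportion correct = 12/13
IES = 378.0833 / (12/13) = 409.590 ms

409.6 ms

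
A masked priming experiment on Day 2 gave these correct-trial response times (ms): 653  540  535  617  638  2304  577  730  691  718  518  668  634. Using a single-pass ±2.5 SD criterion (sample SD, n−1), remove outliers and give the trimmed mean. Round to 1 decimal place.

626.6 ms

n = 13, ΣRT = 9823, M = 755.615
Σ(x−M)² = 2653311.08; s = √(2653311.08/12) = 470.223
Cutoffs: 755.615 ± 2.5·470.223 → [-419.9, 1931.2]
Outside: 2304 → excluded.
Retained (n=12): Σ = 7519, mean = 7519/12 = 626.583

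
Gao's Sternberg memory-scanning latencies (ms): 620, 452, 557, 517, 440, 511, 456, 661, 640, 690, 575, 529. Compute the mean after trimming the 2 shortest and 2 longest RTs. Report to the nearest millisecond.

551 ms

Sorted: 440, 452, 456, 511, 517, 529, 557, 575, 620, 640, 661, 690
Drop lowest 2 (440, 452) and highest 2 (661, 690)
Remaining (n=8): Σ = 4405, mean = 4405/8 = 550.625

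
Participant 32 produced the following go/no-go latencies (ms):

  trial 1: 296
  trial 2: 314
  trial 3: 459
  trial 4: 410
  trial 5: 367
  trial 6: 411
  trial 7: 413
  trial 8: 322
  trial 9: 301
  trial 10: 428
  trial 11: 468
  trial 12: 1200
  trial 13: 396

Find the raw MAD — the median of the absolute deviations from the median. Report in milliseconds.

49 ms

Sorted: 296, 301, 314, 322, 367, 396, 410, 411, 413, 428, 459, 468, 1200 → median = 410
|x − 410|: 114, 96, 49, 0, 43, 1, 3, 88, 109, 18, 58, 790, 14
Sorted deviations: 0, 1, 3, 14, 18, 43, 49, 58, 88, 96, 109, 114, 790 → MAD = 49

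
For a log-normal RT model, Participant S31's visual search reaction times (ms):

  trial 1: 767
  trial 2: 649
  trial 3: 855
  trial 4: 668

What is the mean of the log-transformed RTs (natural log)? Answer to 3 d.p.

ln(RT): 6.6425, 6.4754, 6.7511, 6.5043
Σ ln(RT) = 26.3733
Mean = 26.3733/4 = 6.59333

6.593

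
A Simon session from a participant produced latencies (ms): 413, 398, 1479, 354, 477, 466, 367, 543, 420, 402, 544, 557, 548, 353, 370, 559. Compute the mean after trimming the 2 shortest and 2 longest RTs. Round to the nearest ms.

Sorted: 353, 354, 367, 370, 398, 402, 413, 420, 466, 477, 543, 544, 548, 557, 559, 1479
Drop lowest 2 (353, 354) and highest 2 (559, 1479)
Remaining (n=12): Σ = 5505, mean = 5505/12 = 458.750

459 ms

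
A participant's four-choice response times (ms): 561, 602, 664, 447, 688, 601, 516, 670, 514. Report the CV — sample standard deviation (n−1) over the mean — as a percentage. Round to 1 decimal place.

14.1%

n = 9, Σ = 5263, M = 584.7778
Σ(x−M)² = 54041.556; s = √(54041.556/8) = 82.1900
CV = 82.1900 / 584.7778 = 0.14055 = 14.055%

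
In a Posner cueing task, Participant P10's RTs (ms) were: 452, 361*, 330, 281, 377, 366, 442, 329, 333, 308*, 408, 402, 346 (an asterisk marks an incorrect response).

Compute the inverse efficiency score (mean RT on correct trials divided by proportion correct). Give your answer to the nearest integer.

Correct trials (n=11): 452, 330, 281, 377, 366, 442, 329, 333, 408, 402, 346
Mean correct RT = 4066/11 = 369.6364 ms
Proportion correct = 11/13
IES = 369.6364 / (11/13) = 436.843 ms

437 ms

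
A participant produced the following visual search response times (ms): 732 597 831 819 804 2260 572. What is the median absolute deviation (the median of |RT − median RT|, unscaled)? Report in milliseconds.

72 ms

Sorted: 572, 597, 732, 804, 819, 831, 2260 → median = 804
|x − 804|: 72, 207, 27, 15, 0, 1456, 232
Sorted deviations: 0, 15, 27, 72, 207, 232, 1456 → MAD = 72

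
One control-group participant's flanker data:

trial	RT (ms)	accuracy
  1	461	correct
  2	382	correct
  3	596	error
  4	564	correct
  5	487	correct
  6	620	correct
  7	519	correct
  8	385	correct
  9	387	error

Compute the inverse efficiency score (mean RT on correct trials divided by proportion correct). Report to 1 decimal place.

Correct trials (n=7): 461, 382, 564, 487, 620, 519, 385
Mean correct RT = 3418/7 = 488.2857 ms
Proportion correct = 7/9
IES = 488.2857 / (7/9) = 627.796 ms

627.8 ms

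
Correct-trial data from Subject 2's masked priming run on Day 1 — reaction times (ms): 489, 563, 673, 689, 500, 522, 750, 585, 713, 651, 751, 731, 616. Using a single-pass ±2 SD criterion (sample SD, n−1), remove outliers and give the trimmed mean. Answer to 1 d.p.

n = 13, ΣRT = 8233, M = 633.308
Σ(x−M)² = 106914.77; s = √(106914.77/12) = 94.390
Cutoffs: 633.308 ± 2·94.390 → [444.5, 822.1]
No RTs fall outside the cutoffs; all 13 retained. Mean = 8233/13 = 633.308

633.3 ms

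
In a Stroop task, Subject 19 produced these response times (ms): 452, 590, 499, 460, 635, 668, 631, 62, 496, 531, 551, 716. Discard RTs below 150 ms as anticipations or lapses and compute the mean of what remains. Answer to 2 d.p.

Excluded: 62
Retained (n=11): Σ = 6229
Mean = 6229/11 = 566.2727

566.27 ms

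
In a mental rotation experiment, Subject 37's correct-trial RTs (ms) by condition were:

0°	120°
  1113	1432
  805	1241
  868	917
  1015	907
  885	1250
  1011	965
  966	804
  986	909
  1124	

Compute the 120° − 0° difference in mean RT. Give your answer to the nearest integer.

78 ms

M(0°) = 8773/9 = 974.778
M(120°) = 8425/8 = 1053.125
Difference = 1053.125 − 974.778 = 78.347 ms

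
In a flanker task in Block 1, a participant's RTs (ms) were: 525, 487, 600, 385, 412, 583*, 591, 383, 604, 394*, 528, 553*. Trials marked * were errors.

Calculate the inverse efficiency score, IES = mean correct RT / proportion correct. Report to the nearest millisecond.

Correct trials (n=9): 525, 487, 600, 385, 412, 591, 383, 604, 528
Mean correct RT = 4515/9 = 501.6667 ms
Proportion correct = 9/12
IES = 501.6667 / (9/12) = 668.889 ms

669 ms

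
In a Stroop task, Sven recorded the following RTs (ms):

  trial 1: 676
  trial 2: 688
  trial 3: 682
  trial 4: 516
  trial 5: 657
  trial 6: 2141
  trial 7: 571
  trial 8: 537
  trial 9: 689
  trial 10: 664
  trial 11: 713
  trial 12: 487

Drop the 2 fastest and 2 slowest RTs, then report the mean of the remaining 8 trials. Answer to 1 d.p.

Sorted: 487, 516, 537, 571, 657, 664, 676, 682, 688, 689, 713, 2141
Drop lowest 2 (487, 516) and highest 2 (713, 2141)
Remaining (n=8): Σ = 5164, mean = 5164/8 = 645.500

645.5 ms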